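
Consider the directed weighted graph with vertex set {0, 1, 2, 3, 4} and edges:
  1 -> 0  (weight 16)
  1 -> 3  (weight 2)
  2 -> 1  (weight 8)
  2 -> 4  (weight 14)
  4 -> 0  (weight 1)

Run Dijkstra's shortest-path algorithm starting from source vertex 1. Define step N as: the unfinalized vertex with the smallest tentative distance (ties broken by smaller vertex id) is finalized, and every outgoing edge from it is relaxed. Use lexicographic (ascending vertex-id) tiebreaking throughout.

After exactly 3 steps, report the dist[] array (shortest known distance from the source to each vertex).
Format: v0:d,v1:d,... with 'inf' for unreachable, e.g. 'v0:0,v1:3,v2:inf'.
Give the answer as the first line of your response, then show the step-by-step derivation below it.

v0:16,v1:0,v2:inf,v3:2,v4:inf

step 1: dist = v0:16,v1:0,v2:inf,v3:2,v4:inf
step 2: dist = v0:16,v1:0,v2:inf,v3:2,v4:inf
step 3: dist = v0:16,v1:0,v2:inf,v3:2,v4:inf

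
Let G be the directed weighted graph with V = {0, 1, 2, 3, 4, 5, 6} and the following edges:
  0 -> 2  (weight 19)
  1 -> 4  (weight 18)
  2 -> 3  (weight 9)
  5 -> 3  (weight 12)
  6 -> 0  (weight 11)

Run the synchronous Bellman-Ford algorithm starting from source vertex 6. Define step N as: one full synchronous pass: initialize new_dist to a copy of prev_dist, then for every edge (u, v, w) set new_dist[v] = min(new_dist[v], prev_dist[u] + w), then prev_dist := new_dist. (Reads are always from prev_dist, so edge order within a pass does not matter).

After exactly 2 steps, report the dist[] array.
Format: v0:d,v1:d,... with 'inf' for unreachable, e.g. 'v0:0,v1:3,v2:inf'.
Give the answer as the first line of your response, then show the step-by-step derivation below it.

v0:11,v1:inf,v2:30,v3:inf,v4:inf,v5:inf,v6:0

step 1: dist = v0:11,v1:inf,v2:inf,v3:inf,v4:inf,v5:inf,v6:0
step 2: dist = v0:11,v1:inf,v2:30,v3:inf,v4:inf,v5:inf,v6:0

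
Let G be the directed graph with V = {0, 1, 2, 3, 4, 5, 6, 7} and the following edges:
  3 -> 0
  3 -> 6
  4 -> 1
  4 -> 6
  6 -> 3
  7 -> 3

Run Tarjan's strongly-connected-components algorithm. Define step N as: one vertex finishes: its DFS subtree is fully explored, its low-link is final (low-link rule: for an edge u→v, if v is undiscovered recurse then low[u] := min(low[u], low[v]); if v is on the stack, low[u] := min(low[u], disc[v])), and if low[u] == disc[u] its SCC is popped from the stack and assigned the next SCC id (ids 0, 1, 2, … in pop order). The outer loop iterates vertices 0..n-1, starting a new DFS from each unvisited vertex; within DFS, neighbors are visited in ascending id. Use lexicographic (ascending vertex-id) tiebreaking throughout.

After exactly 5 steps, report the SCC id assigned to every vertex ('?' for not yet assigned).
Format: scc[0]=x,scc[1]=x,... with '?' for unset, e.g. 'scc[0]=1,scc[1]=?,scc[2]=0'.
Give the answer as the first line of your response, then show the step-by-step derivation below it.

scc[0]=0,scc[1]=1,scc[2]=2,scc[3]=3,scc[4]=?,scc[5]=?,scc[6]=3,scc[7]=?

step 1: low=(low[0]=0,low[1]=?,low[2]=?,low[3]=?,low[4]=?,low[5]=?,low[6]=?,low[7]=?); scc=(scc[0]=0,scc[1]=?,scc[2]=?,scc[3]=?,scc[4]=?,scc[5]=?,scc[6]=?,scc[7]=?)
step 2: low=(low[0]=0,low[1]=1,low[2]=?,low[3]=?,low[4]=?,low[5]=?,low[6]=?,low[7]=?); scc=(scc[0]=0,scc[1]=1,scc[2]=?,scc[3]=?,scc[4]=?,scc[5]=?,scc[6]=?,scc[7]=?)
step 3: low=(low[0]=0,low[1]=1,low[2]=2,low[3]=?,low[4]=?,low[5]=?,low[6]=?,low[7]=?); scc=(scc[0]=0,scc[1]=1,scc[2]=2,scc[3]=?,scc[4]=?,scc[5]=?,scc[6]=?,scc[7]=?)
step 4: low=(low[0]=0,low[1]=1,low[2]=2,low[3]=3,low[4]=?,low[5]=?,low[6]=3,low[7]=?); scc=(scc[0]=0,scc[1]=1,scc[2]=2,scc[3]=?,scc[4]=?,scc[5]=?,scc[6]=?,scc[7]=?)
step 5: low=(low[0]=0,low[1]=1,low[2]=2,low[3]=3,low[4]=?,low[5]=?,low[6]=3,low[7]=?); scc=(scc[0]=0,scc[1]=1,scc[2]=2,scc[3]=3,scc[4]=?,scc[5]=?,scc[6]=3,scc[7]=?)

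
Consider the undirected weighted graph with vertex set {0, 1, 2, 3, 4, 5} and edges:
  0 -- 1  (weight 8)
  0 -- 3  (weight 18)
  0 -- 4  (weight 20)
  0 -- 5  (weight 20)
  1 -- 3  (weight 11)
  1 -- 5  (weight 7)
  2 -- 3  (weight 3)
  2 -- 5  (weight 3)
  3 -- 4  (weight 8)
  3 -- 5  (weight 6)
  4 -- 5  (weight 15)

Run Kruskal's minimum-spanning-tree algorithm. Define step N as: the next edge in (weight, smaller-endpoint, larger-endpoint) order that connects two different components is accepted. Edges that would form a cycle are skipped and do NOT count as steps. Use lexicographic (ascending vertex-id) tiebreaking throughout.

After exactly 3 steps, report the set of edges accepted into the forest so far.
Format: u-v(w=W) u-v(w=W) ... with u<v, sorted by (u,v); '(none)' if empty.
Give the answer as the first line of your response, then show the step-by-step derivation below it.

1-5(w=7) 2-3(w=3) 2-5(w=3)

step 1: add edge 2-3 (w=3); MST = {2-3(w=3)}
step 2: add edge 2-5 (w=3); MST = {2-3(w=3) 2-5(w=3)}
step 3: add edge 1-5 (w=7); MST = {1-5(w=7) 2-3(w=3) 2-5(w=3)}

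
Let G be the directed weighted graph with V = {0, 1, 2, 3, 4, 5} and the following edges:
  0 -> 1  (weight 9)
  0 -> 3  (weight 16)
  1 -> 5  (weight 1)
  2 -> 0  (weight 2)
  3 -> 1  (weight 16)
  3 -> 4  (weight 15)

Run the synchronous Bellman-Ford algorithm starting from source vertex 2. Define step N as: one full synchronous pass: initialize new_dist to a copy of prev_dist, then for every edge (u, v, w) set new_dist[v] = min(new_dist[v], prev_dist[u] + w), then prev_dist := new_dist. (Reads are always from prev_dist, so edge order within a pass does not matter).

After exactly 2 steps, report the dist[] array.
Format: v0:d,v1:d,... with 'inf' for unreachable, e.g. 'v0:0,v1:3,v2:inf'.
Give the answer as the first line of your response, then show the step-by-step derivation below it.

v0:2,v1:11,v2:0,v3:18,v4:inf,v5:inf

step 1: dist = v0:2,v1:inf,v2:0,v3:inf,v4:inf,v5:inf
step 2: dist = v0:2,v1:11,v2:0,v3:18,v4:inf,v5:inf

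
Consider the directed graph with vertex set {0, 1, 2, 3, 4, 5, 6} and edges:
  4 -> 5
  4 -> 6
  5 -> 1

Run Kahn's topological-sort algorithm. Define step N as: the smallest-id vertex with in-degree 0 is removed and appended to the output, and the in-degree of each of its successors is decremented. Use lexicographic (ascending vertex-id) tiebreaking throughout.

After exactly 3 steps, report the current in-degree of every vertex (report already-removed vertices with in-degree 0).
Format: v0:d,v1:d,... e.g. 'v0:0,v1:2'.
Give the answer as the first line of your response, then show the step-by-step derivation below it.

v0:0,v1:1,v2:0,v3:0,v4:0,v5:1,v6:1

step 1: output 0; order=[0]; indeg=(0,1,0,0,0,1,1)
step 2: output 2; order=[0,2]; indeg=(0,1,0,0,0,1,1)
step 3: output 3; order=[0,2,3]; indeg=(0,1,0,0,0,1,1)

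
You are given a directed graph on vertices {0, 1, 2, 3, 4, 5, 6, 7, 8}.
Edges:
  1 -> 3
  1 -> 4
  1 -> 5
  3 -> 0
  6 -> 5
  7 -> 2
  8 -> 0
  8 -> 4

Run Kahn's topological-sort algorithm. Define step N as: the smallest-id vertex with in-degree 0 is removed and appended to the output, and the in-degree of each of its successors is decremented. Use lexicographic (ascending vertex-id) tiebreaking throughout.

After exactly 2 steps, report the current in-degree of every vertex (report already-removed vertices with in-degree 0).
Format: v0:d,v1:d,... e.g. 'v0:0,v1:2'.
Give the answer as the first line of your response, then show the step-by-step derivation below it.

v0:1,v1:0,v2:1,v3:0,v4:1,v5:1,v6:0,v7:0,v8:0

step 1: output 1; order=[1]; indeg=(2,0,1,0,1,1,0,0,0)
step 2: output 3; order=[1,3]; indeg=(1,0,1,0,1,1,0,0,0)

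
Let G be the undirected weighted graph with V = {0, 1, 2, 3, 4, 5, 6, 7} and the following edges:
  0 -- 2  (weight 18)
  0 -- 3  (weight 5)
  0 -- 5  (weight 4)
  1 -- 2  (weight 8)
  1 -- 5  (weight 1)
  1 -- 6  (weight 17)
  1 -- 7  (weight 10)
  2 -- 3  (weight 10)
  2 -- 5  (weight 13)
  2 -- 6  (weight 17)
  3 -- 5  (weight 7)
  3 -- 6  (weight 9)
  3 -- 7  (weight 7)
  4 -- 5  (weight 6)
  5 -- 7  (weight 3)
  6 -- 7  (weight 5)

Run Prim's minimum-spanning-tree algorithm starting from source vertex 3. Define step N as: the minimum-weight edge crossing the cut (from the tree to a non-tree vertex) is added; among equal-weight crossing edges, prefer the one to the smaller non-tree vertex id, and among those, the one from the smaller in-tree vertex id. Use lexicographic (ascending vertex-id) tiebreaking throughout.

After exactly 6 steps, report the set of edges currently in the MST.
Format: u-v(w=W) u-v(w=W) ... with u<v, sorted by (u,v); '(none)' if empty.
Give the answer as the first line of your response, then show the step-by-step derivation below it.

0-3(w=5) 0-5(w=4) 1-5(w=1) 4-5(w=6) 5-7(w=3) 6-7(w=5)

step 1: add edge 0-3 (w=5); MST = {0-3(w=5)}
step 2: add edge 0-5 (w=4); MST = {0-3(w=5) 0-5(w=4)}
step 3: add edge 1-5 (w=1); MST = {0-3(w=5) 0-5(w=4) 1-5(w=1)}
step 4: add edge 5-7 (w=3); MST = {0-3(w=5) 0-5(w=4) 1-5(w=1) 5-7(w=3)}
step 5: add edge 6-7 (w=5); MST = {0-3(w=5) 0-5(w=4) 1-5(w=1) 5-7(w=3) 6-7(w=5)}
step 6: add edge 4-5 (w=6); MST = {0-3(w=5) 0-5(w=4) 1-5(w=1) 4-5(w=6) 5-7(w=3) 6-7(w=5)}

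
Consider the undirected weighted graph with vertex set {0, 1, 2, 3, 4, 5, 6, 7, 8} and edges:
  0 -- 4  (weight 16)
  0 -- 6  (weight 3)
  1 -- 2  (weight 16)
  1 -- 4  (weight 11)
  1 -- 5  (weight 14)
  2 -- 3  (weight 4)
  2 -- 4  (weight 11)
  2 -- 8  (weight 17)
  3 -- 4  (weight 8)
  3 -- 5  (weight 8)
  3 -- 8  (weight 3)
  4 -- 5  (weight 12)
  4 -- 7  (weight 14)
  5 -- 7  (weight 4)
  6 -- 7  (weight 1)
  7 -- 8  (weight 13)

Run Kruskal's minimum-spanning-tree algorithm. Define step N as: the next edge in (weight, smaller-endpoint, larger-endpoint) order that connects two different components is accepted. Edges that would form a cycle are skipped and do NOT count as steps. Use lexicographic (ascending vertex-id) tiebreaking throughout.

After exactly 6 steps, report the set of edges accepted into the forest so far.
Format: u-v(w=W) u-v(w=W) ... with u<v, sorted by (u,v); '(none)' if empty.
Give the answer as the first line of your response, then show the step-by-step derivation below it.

0-6(w=3) 2-3(w=4) 3-4(w=8) 3-8(w=3) 5-7(w=4) 6-7(w=1)

step 1: add edge 6-7 (w=1); MST = {6-7(w=1)}
step 2: add edge 0-6 (w=3); MST = {0-6(w=3) 6-7(w=1)}
step 3: add edge 3-8 (w=3); MST = {0-6(w=3) 3-8(w=3) 6-7(w=1)}
step 4: add edge 2-3 (w=4); MST = {0-6(w=3) 2-3(w=4) 3-8(w=3) 6-7(w=1)}
step 5: add edge 5-7 (w=4); MST = {0-6(w=3) 2-3(w=4) 3-8(w=3) 5-7(w=4) 6-7(w=1)}
step 6: add edge 3-4 (w=8); MST = {0-6(w=3) 2-3(w=4) 3-4(w=8) 3-8(w=3) 5-7(w=4) 6-7(w=1)}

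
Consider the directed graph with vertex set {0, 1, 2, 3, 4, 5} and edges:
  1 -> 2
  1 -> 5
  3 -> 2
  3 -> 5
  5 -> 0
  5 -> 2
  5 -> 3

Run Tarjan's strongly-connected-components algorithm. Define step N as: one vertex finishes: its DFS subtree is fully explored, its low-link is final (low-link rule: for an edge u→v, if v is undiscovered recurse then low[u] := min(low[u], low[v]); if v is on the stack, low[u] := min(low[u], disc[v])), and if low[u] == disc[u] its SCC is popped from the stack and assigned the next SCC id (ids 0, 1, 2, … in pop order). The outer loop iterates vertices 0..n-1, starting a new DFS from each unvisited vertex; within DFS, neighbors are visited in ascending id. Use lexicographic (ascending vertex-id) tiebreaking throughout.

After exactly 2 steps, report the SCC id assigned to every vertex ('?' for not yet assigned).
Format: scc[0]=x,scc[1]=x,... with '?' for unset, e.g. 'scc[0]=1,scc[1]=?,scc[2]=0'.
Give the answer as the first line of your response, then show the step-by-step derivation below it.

scc[0]=0,scc[1]=?,scc[2]=1,scc[3]=?,scc[4]=?,scc[5]=?

step 1: low=(low[0]=0,low[1]=?,low[2]=?,low[3]=?,low[4]=?,low[5]=?); scc=(scc[0]=0,scc[1]=?,scc[2]=?,scc[3]=?,scc[4]=?,scc[5]=?)
step 2: low=(low[0]=0,low[1]=1,low[2]=2,low[3]=?,low[4]=?,low[5]=?); scc=(scc[0]=0,scc[1]=?,scc[2]=1,scc[3]=?,scc[4]=?,scc[5]=?)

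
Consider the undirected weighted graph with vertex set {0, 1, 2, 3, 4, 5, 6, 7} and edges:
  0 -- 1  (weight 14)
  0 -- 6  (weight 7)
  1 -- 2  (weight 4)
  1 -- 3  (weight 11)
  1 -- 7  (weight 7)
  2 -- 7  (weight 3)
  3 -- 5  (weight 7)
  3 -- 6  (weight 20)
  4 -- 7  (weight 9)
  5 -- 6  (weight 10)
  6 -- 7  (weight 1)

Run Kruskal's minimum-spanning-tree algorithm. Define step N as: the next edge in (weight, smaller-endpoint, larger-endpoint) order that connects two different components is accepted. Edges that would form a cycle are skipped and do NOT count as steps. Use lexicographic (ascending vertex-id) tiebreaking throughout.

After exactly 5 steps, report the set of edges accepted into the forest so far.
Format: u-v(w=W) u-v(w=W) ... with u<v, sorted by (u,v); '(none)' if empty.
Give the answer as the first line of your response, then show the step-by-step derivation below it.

0-6(w=7) 1-2(w=4) 2-7(w=3) 3-5(w=7) 6-7(w=1)

step 1: add edge 6-7 (w=1); MST = {6-7(w=1)}
step 2: add edge 2-7 (w=3); MST = {2-7(w=3) 6-7(w=1)}
step 3: add edge 1-2 (w=4); MST = {1-2(w=4) 2-7(w=3) 6-7(w=1)}
step 4: add edge 0-6 (w=7); MST = {0-6(w=7) 1-2(w=4) 2-7(w=3) 6-7(w=1)}
step 5: add edge 3-5 (w=7); MST = {0-6(w=7) 1-2(w=4) 2-7(w=3) 3-5(w=7) 6-7(w=1)}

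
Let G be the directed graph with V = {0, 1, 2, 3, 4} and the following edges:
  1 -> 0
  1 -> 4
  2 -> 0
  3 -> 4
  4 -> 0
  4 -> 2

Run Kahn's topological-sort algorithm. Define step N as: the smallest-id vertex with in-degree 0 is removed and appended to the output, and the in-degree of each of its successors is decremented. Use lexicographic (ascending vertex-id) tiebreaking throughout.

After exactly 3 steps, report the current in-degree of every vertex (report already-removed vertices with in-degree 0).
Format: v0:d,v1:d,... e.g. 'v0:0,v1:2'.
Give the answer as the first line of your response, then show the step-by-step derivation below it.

v0:1,v1:0,v2:0,v3:0,v4:0

step 1: output 1; order=[1]; indeg=(2,0,1,0,1)
step 2: output 3; order=[1,3]; indeg=(2,0,1,0,0)
step 3: output 4; order=[1,3,4]; indeg=(1,0,0,0,0)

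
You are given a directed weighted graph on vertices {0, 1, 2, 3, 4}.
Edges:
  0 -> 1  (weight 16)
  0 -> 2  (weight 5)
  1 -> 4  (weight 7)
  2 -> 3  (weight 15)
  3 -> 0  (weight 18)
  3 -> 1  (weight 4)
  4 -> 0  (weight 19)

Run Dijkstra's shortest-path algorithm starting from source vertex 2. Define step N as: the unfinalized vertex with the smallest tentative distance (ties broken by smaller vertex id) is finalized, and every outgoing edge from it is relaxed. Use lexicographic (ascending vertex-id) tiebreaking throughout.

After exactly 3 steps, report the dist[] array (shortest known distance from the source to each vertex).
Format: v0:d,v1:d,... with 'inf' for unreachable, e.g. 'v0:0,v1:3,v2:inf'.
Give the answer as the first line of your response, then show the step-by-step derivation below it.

v0:33,v1:19,v2:0,v3:15,v4:26

step 1: dist = v0:inf,v1:inf,v2:0,v3:15,v4:inf
step 2: dist = v0:33,v1:19,v2:0,v3:15,v4:inf
step 3: dist = v0:33,v1:19,v2:0,v3:15,v4:26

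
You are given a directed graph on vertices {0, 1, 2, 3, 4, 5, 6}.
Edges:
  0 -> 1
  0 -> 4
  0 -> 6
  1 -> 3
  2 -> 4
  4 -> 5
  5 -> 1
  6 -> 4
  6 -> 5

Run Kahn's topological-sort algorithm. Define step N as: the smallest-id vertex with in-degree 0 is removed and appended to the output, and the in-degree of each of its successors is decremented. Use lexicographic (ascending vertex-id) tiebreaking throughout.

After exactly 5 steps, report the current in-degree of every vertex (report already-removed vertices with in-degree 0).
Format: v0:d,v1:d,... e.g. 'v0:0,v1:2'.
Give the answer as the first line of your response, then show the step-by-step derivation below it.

v0:0,v1:0,v2:0,v3:1,v4:0,v5:0,v6:0

step 1: output 0; order=[0]; indeg=(0,1,0,1,2,2,0)
step 2: output 2; order=[0,2]; indeg=(0,1,0,1,1,2,0)
step 3: output 6; order=[0,2,6]; indeg=(0,1,0,1,0,1,0)
step 4: output 4; order=[0,2,6,4]; indeg=(0,1,0,1,0,0,0)
step 5: output 5; order=[0,2,6,4,5]; indeg=(0,0,0,1,0,0,0)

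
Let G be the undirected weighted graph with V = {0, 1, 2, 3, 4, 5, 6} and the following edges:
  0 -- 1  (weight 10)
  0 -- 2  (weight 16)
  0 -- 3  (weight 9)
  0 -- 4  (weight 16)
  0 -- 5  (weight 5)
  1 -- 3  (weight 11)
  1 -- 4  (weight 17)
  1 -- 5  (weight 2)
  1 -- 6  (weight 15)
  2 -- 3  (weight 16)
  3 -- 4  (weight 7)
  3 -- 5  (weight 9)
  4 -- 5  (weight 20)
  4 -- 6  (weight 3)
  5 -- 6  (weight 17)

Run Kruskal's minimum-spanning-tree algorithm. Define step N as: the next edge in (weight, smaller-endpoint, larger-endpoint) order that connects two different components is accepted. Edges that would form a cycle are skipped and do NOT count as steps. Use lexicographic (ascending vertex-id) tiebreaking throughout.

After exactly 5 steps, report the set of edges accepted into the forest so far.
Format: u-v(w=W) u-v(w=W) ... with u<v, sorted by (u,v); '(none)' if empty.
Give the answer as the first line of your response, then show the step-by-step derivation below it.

0-3(w=9) 0-5(w=5) 1-5(w=2) 3-4(w=7) 4-6(w=3)

step 1: add edge 1-5 (w=2); MST = {1-5(w=2)}
step 2: add edge 4-6 (w=3); MST = {1-5(w=2) 4-6(w=3)}
step 3: add edge 0-5 (w=5); MST = {0-5(w=5) 1-5(w=2) 4-6(w=3)}
step 4: add edge 3-4 (w=7); MST = {0-5(w=5) 1-5(w=2) 3-4(w=7) 4-6(w=3)}
step 5: add edge 0-3 (w=9); MST = {0-3(w=9) 0-5(w=5) 1-5(w=2) 3-4(w=7) 4-6(w=3)}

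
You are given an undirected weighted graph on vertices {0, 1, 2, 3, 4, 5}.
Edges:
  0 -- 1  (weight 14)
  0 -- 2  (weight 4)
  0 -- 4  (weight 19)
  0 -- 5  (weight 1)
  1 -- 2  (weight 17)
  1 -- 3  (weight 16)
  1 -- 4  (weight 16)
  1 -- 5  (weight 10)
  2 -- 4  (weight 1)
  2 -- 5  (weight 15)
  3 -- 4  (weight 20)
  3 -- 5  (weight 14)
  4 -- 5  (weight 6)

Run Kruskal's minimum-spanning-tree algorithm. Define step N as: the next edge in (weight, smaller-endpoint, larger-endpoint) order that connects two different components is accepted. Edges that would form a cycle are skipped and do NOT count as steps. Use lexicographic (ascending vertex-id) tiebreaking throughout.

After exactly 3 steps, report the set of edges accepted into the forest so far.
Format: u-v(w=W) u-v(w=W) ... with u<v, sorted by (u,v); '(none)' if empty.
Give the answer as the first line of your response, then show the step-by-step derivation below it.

0-2(w=4) 0-5(w=1) 2-4(w=1)

step 1: add edge 0-5 (w=1); MST = {0-5(w=1)}
step 2: add edge 2-4 (w=1); MST = {0-5(w=1) 2-4(w=1)}
step 3: add edge 0-2 (w=4); MST = {0-2(w=4) 0-5(w=1) 2-4(w=1)}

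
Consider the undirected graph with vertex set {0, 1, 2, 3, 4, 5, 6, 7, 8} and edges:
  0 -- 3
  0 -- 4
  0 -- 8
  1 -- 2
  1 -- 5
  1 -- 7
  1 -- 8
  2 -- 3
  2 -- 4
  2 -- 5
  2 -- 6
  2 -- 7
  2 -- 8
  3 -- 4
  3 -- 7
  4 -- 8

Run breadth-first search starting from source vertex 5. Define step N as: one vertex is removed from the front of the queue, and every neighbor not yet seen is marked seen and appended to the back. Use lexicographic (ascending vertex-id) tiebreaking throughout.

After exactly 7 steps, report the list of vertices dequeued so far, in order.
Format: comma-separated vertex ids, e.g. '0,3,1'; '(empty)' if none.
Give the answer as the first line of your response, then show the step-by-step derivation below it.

5,1,2,7,8,3,4

step 1: dequeue 5; queue=[1,2]; order=5
step 2: dequeue 1; queue=[2,7,8]; order=5,1
step 3: dequeue 2; queue=[7,8,3,4,6]; order=5,1,2
step 4: dequeue 7; queue=[8,3,4,6]; order=5,1,2,7
step 5: dequeue 8; queue=[3,4,6,0]; order=5,1,2,7,8
step 6: dequeue 3; queue=[4,6,0]; order=5,1,2,7,8,3
step 7: dequeue 4; queue=[6,0]; order=5,1,2,7,8,3,4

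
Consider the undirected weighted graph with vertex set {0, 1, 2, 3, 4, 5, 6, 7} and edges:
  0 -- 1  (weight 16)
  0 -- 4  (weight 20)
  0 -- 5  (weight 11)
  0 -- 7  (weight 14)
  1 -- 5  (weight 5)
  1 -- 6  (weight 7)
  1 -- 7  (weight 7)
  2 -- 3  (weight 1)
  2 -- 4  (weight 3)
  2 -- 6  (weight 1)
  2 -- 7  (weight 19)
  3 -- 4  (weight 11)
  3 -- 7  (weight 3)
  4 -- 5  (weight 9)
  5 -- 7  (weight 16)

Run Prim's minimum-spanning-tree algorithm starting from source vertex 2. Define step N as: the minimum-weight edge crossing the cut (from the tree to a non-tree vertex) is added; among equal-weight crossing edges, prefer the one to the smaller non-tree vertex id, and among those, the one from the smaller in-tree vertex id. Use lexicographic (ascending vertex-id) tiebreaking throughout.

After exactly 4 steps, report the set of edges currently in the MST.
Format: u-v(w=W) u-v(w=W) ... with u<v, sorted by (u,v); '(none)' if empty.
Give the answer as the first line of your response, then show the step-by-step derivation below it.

2-3(w=1) 2-4(w=3) 2-6(w=1) 3-7(w=3)

step 1: add edge 2-3 (w=1); MST = {2-3(w=1)}
step 2: add edge 2-6 (w=1); MST = {2-3(w=1) 2-6(w=1)}
step 3: add edge 2-4 (w=3); MST = {2-3(w=1) 2-4(w=3) 2-6(w=1)}
step 4: add edge 3-7 (w=3); MST = {2-3(w=1) 2-4(w=3) 2-6(w=1) 3-7(w=3)}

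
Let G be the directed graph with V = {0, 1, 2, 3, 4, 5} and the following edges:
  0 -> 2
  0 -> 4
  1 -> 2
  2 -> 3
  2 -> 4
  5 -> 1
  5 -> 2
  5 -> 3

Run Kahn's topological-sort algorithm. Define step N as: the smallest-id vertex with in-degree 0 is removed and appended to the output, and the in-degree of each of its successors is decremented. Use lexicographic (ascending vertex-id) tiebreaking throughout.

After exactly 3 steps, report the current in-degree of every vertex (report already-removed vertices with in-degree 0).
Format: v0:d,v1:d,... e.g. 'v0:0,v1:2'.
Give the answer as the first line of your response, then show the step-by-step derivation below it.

v0:0,v1:0,v2:0,v3:1,v4:1,v5:0

step 1: output 0; order=[0]; indeg=(0,1,2,2,1,0)
step 2: output 5; order=[0,5]; indeg=(0,0,1,1,1,0)
step 3: output 1; order=[0,5,1]; indeg=(0,0,0,1,1,0)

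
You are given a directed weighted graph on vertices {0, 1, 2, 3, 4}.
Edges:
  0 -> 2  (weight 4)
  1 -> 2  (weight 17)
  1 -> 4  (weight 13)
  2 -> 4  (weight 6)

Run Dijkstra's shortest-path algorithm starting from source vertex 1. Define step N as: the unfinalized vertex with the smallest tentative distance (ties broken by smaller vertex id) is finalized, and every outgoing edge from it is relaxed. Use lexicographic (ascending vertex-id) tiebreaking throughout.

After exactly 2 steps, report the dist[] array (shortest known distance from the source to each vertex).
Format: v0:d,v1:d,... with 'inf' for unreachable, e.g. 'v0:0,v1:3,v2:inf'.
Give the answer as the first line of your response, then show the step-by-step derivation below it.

v0:inf,v1:0,v2:17,v3:inf,v4:13

step 1: dist = v0:inf,v1:0,v2:17,v3:inf,v4:13
step 2: dist = v0:inf,v1:0,v2:17,v3:inf,v4:13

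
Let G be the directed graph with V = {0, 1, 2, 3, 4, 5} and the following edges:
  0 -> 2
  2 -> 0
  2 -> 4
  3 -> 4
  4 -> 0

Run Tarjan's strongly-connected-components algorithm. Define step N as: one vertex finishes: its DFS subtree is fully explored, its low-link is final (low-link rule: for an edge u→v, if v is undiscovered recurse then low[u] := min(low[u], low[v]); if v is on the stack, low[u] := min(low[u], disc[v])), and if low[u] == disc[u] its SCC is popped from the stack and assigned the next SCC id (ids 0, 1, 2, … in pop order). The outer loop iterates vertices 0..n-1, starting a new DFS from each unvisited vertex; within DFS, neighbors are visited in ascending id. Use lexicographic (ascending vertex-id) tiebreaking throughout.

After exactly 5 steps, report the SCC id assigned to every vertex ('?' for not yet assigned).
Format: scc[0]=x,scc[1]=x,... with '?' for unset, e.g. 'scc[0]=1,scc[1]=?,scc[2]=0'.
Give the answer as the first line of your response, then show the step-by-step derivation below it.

scc[0]=0,scc[1]=1,scc[2]=0,scc[3]=2,scc[4]=0,scc[5]=?

step 1: low=(low[0]=0,low[1]=?,low[2]=0,low[3]=?,low[4]=0,low[5]=?); scc=(scc[0]=?,scc[1]=?,scc[2]=?,scc[3]=?,scc[4]=?,scc[5]=?)
step 2: low=(low[0]=0,low[1]=?,low[2]=0,low[3]=?,low[4]=0,low[5]=?); scc=(scc[0]=?,scc[1]=?,scc[2]=?,scc[3]=?,scc[4]=?,scc[5]=?)
step 3: low=(low[0]=0,low[1]=?,low[2]=0,low[3]=?,low[4]=0,low[5]=?); scc=(scc[0]=0,scc[1]=?,scc[2]=0,scc[3]=?,scc[4]=0,scc[5]=?)
step 4: low=(low[0]=0,low[1]=3,low[2]=0,low[3]=?,low[4]=0,low[5]=?); scc=(scc[0]=0,scc[1]=1,scc[2]=0,scc[3]=?,scc[4]=0,scc[5]=?)
step 5: low=(low[0]=0,low[1]=3,low[2]=0,low[3]=4,low[4]=0,low[5]=?); scc=(scc[0]=0,scc[1]=1,scc[2]=0,scc[3]=2,scc[4]=0,scc[5]=?)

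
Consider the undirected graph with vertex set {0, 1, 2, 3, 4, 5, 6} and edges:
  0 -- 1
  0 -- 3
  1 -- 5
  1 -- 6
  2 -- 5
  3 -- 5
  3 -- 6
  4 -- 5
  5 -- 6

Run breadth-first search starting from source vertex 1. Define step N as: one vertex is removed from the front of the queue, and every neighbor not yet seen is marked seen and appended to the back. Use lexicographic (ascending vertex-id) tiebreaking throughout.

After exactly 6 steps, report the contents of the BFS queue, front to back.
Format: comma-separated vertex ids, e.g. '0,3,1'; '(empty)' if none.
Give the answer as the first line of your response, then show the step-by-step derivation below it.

4

step 1: dequeue 1; queue=[0,5,6]; order=1
step 2: dequeue 0; queue=[5,6,3]; order=1,0
step 3: dequeue 5; queue=[6,3,2,4]; order=1,0,5
step 4: dequeue 6; queue=[3,2,4]; order=1,0,5,6
step 5: dequeue 3; queue=[2,4]; order=1,0,5,6,3
step 6: dequeue 2; queue=[4]; order=1,0,5,6,3,2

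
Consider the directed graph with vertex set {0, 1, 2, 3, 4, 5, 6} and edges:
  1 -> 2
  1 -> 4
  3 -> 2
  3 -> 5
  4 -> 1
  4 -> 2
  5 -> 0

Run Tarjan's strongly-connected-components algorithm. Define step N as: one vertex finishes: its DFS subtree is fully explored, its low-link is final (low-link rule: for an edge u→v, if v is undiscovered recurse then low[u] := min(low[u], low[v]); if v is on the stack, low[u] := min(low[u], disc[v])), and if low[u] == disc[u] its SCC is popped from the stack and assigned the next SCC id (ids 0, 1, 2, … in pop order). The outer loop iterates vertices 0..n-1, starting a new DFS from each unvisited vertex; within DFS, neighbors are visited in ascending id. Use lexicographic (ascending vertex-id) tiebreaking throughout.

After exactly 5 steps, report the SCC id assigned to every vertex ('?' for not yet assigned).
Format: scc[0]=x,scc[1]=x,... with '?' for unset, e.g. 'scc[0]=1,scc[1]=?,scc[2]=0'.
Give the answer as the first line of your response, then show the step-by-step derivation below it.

scc[0]=0,scc[1]=2,scc[2]=1,scc[3]=?,scc[4]=2,scc[5]=3,scc[6]=?

step 1: low=(low[0]=0,low[1]=?,low[2]=?,low[3]=?,low[4]=?,low[5]=?,low[6]=?); scc=(scc[0]=0,scc[1]=?,scc[2]=?,scc[3]=?,scc[4]=?,scc[5]=?,scc[6]=?)
step 2: low=(low[0]=0,low[1]=1,low[2]=2,low[3]=?,low[4]=?,low[5]=?,low[6]=?); scc=(scc[0]=0,scc[1]=?,scc[2]=1,scc[3]=?,scc[4]=?,scc[5]=?,scc[6]=?)
step 3: low=(low[0]=0,low[1]=1,low[2]=2,low[3]=?,low[4]=1,low[5]=?,low[6]=?); scc=(scc[0]=0,scc[1]=?,scc[2]=1,scc[3]=?,scc[4]=?,scc[5]=?,scc[6]=?)
step 4: low=(low[0]=0,low[1]=1,low[2]=2,low[3]=?,low[4]=1,low[5]=?,low[6]=?); scc=(scc[0]=0,scc[1]=2,scc[2]=1,scc[3]=?,scc[4]=2,scc[5]=?,scc[6]=?)
step 5: low=(low[0]=0,low[1]=1,low[2]=2,low[3]=4,low[4]=1,low[5]=5,low[6]=?); scc=(scc[0]=0,scc[1]=2,scc[2]=1,scc[3]=?,scc[4]=2,scc[5]=3,scc[6]=?)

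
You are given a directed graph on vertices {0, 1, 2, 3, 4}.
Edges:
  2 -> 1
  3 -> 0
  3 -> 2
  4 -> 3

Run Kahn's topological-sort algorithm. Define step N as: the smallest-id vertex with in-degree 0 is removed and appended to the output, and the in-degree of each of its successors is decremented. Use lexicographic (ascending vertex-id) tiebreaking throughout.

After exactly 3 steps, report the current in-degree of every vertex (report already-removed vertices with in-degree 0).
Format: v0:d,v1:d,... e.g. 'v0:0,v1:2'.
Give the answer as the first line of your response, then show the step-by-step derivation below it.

v0:0,v1:1,v2:0,v3:0,v4:0

step 1: output 4; order=[4]; indeg=(1,1,1,0,0)
step 2: output 3; order=[4,3]; indeg=(0,1,0,0,0)
step 3: output 0; order=[4,3,0]; indeg=(0,1,0,0,0)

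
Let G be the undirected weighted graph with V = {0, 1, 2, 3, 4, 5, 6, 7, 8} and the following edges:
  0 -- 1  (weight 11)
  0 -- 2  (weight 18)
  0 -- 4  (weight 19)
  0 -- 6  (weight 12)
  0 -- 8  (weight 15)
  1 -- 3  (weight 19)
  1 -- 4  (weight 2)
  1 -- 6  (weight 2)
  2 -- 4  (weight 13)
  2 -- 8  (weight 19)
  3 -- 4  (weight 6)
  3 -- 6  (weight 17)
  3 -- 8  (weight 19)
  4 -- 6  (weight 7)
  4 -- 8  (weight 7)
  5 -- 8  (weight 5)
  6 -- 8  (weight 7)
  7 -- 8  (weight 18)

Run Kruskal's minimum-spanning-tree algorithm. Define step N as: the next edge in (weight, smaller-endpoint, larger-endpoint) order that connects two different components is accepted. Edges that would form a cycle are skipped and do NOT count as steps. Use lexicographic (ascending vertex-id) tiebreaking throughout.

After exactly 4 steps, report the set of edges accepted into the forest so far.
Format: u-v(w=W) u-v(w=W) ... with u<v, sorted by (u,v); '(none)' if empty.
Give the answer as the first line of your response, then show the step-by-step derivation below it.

1-4(w=2) 1-6(w=2) 3-4(w=6) 5-8(w=5)

step 1: add edge 1-4 (w=2); MST = {1-4(w=2)}
step 2: add edge 1-6 (w=2); MST = {1-4(w=2) 1-6(w=2)}
step 3: add edge 5-8 (w=5); MST = {1-4(w=2) 1-6(w=2) 5-8(w=5)}
step 4: add edge 3-4 (w=6); MST = {1-4(w=2) 1-6(w=2) 3-4(w=6) 5-8(w=5)}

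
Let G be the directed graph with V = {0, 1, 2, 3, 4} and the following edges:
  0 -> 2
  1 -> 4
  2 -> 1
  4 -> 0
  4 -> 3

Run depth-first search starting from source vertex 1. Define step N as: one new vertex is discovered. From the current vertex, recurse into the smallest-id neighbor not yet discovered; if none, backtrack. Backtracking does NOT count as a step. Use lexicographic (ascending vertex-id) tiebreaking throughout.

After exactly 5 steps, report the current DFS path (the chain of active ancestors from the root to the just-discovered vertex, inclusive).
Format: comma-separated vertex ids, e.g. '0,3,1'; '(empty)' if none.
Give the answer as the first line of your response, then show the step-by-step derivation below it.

1,4,3

step 1: discover 1; path=1; order=1
step 2: discover 4; path=1>4; order=1,4
step 3: discover 0; path=1>4>0; order=1,4,0
step 4: discover 2; path=1>4>0>2; order=1,4,0,2
step 5: discover 3; path=1>4>3; order=1,4,0,2,3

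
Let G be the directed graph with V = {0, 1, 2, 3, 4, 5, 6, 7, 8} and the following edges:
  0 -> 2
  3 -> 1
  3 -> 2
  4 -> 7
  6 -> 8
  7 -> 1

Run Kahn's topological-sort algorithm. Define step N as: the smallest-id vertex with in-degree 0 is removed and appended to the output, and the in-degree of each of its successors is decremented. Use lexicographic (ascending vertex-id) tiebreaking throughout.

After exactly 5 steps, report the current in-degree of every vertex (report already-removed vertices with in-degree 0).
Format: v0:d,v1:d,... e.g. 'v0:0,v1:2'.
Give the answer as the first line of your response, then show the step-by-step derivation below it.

v0:0,v1:1,v2:0,v3:0,v4:0,v5:0,v6:0,v7:0,v8:1

step 1: output 0; order=[0]; indeg=(0,2,1,0,0,0,0,1,1)
step 2: output 3; order=[0,3]; indeg=(0,1,0,0,0,0,0,1,1)
step 3: output 2; order=[0,3,2]; indeg=(0,1,0,0,0,0,0,1,1)
step 4: output 4; order=[0,3,2,4]; indeg=(0,1,0,0,0,0,0,0,1)
step 5: output 5; order=[0,3,2,4,5]; indeg=(0,1,0,0,0,0,0,0,1)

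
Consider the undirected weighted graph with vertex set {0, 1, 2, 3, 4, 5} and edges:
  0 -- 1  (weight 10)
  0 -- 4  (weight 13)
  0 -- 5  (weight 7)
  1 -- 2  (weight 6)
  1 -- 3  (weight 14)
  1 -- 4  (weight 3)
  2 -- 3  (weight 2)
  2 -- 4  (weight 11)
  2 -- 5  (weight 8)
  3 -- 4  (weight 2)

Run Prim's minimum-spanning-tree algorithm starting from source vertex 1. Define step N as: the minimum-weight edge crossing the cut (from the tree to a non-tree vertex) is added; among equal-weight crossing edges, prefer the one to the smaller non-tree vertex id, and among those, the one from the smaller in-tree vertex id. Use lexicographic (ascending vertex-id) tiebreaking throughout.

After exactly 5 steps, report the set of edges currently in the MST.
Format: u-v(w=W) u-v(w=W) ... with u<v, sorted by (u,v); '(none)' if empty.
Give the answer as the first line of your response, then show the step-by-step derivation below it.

0-5(w=7) 1-4(w=3) 2-3(w=2) 2-5(w=8) 3-4(w=2)

step 1: add edge 1-4 (w=3); MST = {1-4(w=3)}
step 2: add edge 3-4 (w=2); MST = {1-4(w=3) 3-4(w=2)}
step 3: add edge 2-3 (w=2); MST = {1-4(w=3) 2-3(w=2) 3-4(w=2)}
step 4: add edge 2-5 (w=8); MST = {1-4(w=3) 2-3(w=2) 2-5(w=8) 3-4(w=2)}
step 5: add edge 0-5 (w=7); MST = {0-5(w=7) 1-4(w=3) 2-3(w=2) 2-5(w=8) 3-4(w=2)}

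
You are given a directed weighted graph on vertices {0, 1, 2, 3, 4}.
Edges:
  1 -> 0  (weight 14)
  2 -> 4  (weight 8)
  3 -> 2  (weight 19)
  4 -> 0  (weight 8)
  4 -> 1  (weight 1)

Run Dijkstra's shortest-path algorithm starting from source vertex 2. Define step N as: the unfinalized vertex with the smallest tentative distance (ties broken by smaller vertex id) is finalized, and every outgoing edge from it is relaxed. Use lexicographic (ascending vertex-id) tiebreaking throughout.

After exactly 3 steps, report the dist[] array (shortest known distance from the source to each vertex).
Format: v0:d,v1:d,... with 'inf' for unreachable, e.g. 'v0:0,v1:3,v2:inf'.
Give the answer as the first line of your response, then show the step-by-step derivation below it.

v0:16,v1:9,v2:0,v3:inf,v4:8

step 1: dist = v0:inf,v1:inf,v2:0,v3:inf,v4:8
step 2: dist = v0:16,v1:9,v2:0,v3:inf,v4:8
step 3: dist = v0:16,v1:9,v2:0,v3:inf,v4:8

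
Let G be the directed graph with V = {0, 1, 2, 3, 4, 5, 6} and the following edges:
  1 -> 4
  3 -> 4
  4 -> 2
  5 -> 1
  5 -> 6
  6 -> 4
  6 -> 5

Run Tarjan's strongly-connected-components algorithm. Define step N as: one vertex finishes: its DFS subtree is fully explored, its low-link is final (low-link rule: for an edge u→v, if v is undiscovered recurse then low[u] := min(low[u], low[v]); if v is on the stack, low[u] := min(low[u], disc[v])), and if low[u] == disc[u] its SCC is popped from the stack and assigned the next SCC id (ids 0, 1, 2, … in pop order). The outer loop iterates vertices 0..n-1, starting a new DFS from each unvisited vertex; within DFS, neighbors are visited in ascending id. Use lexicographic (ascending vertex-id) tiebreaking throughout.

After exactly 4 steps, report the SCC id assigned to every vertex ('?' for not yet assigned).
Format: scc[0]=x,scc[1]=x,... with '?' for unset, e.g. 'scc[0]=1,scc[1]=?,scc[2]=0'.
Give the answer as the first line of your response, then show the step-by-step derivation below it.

scc[0]=0,scc[1]=3,scc[2]=1,scc[3]=?,scc[4]=2,scc[5]=?,scc[6]=?

step 1: low=(low[0]=0,low[1]=?,low[2]=?,low[3]=?,low[4]=?,low[5]=?,low[6]=?); scc=(scc[0]=0,scc[1]=?,scc[2]=?,scc[3]=?,scc[4]=?,scc[5]=?,scc[6]=?)
step 2: low=(low[0]=0,low[1]=1,low[2]=3,low[3]=?,low[4]=2,low[5]=?,low[6]=?); scc=(scc[0]=0,scc[1]=?,scc[2]=1,scc[3]=?,scc[4]=?,scc[5]=?,scc[6]=?)
step 3: low=(low[0]=0,low[1]=1,low[2]=3,low[3]=?,low[4]=2,low[5]=?,low[6]=?); scc=(scc[0]=0,scc[1]=?,scc[2]=1,scc[3]=?,scc[4]=2,scc[5]=?,scc[6]=?)
step 4: low=(low[0]=0,low[1]=1,low[2]=3,low[3]=?,low[4]=2,low[5]=?,low[6]=?); scc=(scc[0]=0,scc[1]=3,scc[2]=1,scc[3]=?,scc[4]=2,scc[5]=?,scc[6]=?)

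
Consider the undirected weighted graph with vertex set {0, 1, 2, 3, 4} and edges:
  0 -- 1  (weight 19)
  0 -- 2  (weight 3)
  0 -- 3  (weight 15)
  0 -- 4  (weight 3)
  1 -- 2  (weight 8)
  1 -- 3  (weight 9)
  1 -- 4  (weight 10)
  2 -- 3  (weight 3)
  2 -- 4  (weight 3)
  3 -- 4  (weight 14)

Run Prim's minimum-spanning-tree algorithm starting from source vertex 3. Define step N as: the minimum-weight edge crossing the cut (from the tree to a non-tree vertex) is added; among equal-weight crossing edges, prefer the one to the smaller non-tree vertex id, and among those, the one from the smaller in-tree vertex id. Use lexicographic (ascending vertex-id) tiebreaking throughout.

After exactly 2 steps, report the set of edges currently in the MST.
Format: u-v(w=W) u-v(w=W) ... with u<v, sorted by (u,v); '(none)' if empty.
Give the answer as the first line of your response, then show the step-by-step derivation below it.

0-2(w=3) 2-3(w=3)

step 1: add edge 2-3 (w=3); MST = {2-3(w=3)}
step 2: add edge 0-2 (w=3); MST = {0-2(w=3) 2-3(w=3)}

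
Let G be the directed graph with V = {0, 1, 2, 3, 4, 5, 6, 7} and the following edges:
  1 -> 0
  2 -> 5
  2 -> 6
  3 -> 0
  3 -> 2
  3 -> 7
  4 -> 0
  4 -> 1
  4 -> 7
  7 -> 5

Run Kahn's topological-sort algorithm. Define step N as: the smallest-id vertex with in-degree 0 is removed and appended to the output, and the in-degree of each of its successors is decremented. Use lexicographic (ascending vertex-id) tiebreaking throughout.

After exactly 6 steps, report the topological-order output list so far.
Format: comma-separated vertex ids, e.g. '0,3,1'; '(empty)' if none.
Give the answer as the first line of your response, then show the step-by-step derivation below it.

3,2,4,1,0,6

step 1: output 3; order=[3]; indeg=(2,1,0,0,0,2,1,1)
step 2: output 2; order=[3,2]; indeg=(2,1,0,0,0,1,0,1)
step 3: output 4; order=[3,2,4]; indeg=(1,0,0,0,0,1,0,0)
step 4: output 1; order=[3,2,4,1]; indeg=(0,0,0,0,0,1,0,0)
step 5: output 0; order=[3,2,4,1,0]; indeg=(0,0,0,0,0,1,0,0)
step 6: output 6; order=[3,2,4,1,0,6]; indeg=(0,0,0,0,0,1,0,0)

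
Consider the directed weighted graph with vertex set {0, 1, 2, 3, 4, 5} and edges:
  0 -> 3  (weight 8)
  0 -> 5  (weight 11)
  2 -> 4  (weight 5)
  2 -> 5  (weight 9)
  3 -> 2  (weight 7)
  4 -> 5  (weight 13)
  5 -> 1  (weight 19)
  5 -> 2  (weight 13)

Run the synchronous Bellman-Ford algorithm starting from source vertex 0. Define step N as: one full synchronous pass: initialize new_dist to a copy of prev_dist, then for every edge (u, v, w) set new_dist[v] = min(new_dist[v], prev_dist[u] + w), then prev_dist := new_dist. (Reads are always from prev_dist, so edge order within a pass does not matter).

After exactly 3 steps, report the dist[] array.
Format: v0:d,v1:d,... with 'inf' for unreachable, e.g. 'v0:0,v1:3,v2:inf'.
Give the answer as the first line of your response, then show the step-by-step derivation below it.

v0:0,v1:30,v2:15,v3:8,v4:20,v5:11

step 1: dist = v0:0,v1:inf,v2:inf,v3:8,v4:inf,v5:11
step 2: dist = v0:0,v1:30,v2:15,v3:8,v4:inf,v5:11
step 3: dist = v0:0,v1:30,v2:15,v3:8,v4:20,v5:11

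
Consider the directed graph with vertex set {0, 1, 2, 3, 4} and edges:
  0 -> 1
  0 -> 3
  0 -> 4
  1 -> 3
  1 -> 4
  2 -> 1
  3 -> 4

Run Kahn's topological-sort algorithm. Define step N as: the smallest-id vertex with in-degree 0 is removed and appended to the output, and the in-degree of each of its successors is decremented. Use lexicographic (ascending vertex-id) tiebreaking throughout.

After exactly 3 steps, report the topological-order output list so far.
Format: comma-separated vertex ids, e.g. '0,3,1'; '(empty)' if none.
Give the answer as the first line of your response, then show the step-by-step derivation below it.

0,2,1

step 1: output 0; order=[0]; indeg=(0,1,0,1,2)
step 2: output 2; order=[0,2]; indeg=(0,0,0,1,2)
step 3: output 1; order=[0,2,1]; indeg=(0,0,0,0,1)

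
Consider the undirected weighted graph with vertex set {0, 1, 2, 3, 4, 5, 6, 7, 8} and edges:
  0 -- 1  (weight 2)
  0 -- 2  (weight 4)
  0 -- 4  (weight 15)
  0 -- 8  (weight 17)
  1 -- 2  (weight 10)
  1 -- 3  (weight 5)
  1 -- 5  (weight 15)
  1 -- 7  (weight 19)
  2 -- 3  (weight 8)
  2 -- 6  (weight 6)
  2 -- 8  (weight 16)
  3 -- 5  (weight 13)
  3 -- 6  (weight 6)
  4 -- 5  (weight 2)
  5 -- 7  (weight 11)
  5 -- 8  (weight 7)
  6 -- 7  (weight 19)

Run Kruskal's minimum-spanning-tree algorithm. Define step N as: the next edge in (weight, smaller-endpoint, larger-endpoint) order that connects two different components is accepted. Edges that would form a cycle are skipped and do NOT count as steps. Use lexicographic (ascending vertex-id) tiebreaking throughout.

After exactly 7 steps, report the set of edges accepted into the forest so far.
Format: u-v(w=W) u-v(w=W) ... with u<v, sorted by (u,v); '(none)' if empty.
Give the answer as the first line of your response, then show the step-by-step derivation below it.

0-1(w=2) 0-2(w=4) 1-3(w=5) 2-6(w=6) 4-5(w=2) 5-7(w=11) 5-8(w=7)

step 1: add edge 0-1 (w=2); MST = {0-1(w=2)}
step 2: add edge 4-5 (w=2); MST = {0-1(w=2) 4-5(w=2)}
step 3: add edge 0-2 (w=4); MST = {0-1(w=2) 0-2(w=4) 4-5(w=2)}
step 4: add edge 1-3 (w=5); MST = {0-1(w=2) 0-2(w=4) 1-3(w=5) 4-5(w=2)}
step 5: add edge 2-6 (w=6); MST = {0-1(w=2) 0-2(w=4) 1-3(w=5) 2-6(w=6) 4-5(w=2)}
step 6: add edge 5-8 (w=7); MST = {0-1(w=2) 0-2(w=4) 1-3(w=5) 2-6(w=6) 4-5(w=2) 5-8(w=7)}
step 7: add edge 5-7 (w=11); MST = {0-1(w=2) 0-2(w=4) 1-3(w=5) 2-6(w=6) 4-5(w=2) 5-7(w=11) 5-8(w=7)}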